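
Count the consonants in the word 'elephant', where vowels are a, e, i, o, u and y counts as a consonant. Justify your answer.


Consonants in 'elephant': l, p, h, n, t = 5 consonants.

5


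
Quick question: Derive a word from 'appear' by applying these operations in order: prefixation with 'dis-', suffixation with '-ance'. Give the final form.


Step 1: Add prefix 'dis-' to 'appear' = 'disappear'
Step 2: Add suffix '-ance' to 'disappear' = 'disappearance'

disappearance


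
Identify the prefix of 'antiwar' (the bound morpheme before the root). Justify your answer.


The word 'antiwar' = 'anti' (prefix) + 'war' (root). The prefix is 'anti'.

anti


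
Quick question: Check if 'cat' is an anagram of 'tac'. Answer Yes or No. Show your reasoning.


Sorted letters of 'cat': 'act'
Sorted letters of 'tac': 'act'
They match.

Yes


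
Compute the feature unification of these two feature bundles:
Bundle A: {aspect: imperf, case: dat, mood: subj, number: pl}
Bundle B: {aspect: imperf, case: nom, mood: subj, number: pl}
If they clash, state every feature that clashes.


Compare features:
aspect: A=imperf vs B=imperf -> unified: imperf
case: A=dat vs B=nom -> CLASH
mood: A=subj vs B=subj -> unified: subj
number: A=pl vs B=pl -> unified: pl
Clash detected on feature 'case' (dat vs nom); unification fails.

CLASH on 'case' (dat vs nom)


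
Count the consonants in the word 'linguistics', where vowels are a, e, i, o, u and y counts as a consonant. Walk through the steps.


Consonants in 'linguistics': l, n, g, s, t, c, s = 7 consonants.

7


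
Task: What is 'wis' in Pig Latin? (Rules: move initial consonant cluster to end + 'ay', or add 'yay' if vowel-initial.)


'wis': move consonant cluster 'w' to end and add 'ay': 'isway'.

isway


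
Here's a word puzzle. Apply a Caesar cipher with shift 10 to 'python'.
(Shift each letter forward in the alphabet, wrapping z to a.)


Shift each letter by 10: p -> z, y -> i, t -> d, h -> r, o -> y, n -> x. Result: 'zidryx'.

zidryx


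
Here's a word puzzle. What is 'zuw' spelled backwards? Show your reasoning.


Reverse 'zuw' character by character: 'wuz'.

wuz


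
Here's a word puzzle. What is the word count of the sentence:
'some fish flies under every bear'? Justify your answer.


Split into words: some | fish | flies | under | every | bear = 6 words.

6


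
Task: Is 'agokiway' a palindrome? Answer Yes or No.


Forward: 'agokiway'
Reversed: 'yawikoga'
They differ.

No


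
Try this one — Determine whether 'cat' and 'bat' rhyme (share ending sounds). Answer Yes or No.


Rime (stressed vowel + following sounds) of 'cat': -at = /æt/
Rime of 'bat': -at = /æt/
/æt/ and /æt/ are the same ending sound, so the words rhyme.

Yes


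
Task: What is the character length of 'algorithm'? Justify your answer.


Spell out 'algorithm' and number each letter: a(1), l(2), g(3), o(4), r(5), i(6), t(7), h(8), m(9). Total: 9 letters.

9


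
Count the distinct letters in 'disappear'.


Unique letters in 'disappear': {a, d, e, i, p, r, s} = 7 distinct letters.

7


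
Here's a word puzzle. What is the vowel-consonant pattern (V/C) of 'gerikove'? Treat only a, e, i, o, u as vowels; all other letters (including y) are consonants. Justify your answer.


Letter mapping: g = C, e = V, r = C, i = V, k = C, o = V, v = C, e = V.

CVCVCVCV


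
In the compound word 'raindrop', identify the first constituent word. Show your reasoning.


Split 'raindrop' into 'rain' + 'drop'. The first part is 'rain'.

rain


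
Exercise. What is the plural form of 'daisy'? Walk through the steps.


Apply rule: Change -y to -ies (consonant + y). 'daisy' becomes 'daisies'.

daisies


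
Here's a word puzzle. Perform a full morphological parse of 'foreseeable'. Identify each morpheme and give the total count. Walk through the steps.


Step 1: Identify prefix: 'fore' (meaning: before/front)
Step 2: Identify root: 'see'
Step 3: Identify suffix(es): 'able'
Decomposition: fore- (prefix: before/front) + see (root) + -able (suffix: capable of)
Total morphemes: 3

3 morphemes (fore- (prefix: before/front) + see (root) + -able (suffix: capable of))


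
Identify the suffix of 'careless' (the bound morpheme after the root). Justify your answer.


The word 'careless' = 'care' (root) + '-less' (suffix). The suffix is '-less'.

less


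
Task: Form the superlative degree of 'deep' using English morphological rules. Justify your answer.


Apply superlative formation (add -est): 'deep' -> 'deepest'.

deepest


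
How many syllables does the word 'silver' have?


Break 'silver' into syllables: sil-ver -> sil | ver = 2 syllables

2 syllables


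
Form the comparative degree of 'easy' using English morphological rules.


Apply comparative formation (consonant + y: change y to i, add -er): 'easy' -> 'easier'.

easier


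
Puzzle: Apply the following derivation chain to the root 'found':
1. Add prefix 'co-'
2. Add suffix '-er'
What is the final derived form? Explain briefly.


Step 1: Add prefix 'co-' to 'found' = 'cofound'
Step 2: Add suffix '-er' to 'cofound' = 'cofounder'

cofounder


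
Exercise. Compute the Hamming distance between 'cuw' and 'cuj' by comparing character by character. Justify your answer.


Alignment:
Position 1: 'c' vs 'c' = match
Position 2: 'u' vs 'u' = match
Position 3: 'w' vs 'j' = DIFFER
Total differences: 1

1


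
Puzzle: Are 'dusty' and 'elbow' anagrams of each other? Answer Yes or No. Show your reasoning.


Sorted letters of 'dusty': 'dstuy'
Sorted letters of 'elbow': 'below'
They do not match.

No


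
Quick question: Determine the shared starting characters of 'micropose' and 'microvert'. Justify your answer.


Compare from the start: 5 characters match: 'micro'. Mismatch at position 6: 'p' vs 'v'.

micro


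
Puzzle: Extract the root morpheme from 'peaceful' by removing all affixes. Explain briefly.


Remove suffix '-ful' from 'peaceful' to get root 'peace'.

peace


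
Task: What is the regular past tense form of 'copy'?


Apply rule: Change -y to -ied. 'copy' becomes 'copied'.

copied


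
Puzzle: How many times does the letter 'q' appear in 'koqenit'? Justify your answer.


Letter 'q' in 'koqenit': found at position(s) 3 = 1 occurrence(s).

1


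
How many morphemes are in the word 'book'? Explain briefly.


Decomposition: book (free morpheme) = 1 morpheme(s)

1 morphemes


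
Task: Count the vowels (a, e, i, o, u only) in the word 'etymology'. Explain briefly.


Vowels in 'etymology': e, o, o = 3 vowels.

3


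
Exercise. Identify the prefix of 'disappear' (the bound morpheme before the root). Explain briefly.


The word 'disappear' = 'dis' (prefix) + 'appear' (root). The prefix is 'dis'.

dis


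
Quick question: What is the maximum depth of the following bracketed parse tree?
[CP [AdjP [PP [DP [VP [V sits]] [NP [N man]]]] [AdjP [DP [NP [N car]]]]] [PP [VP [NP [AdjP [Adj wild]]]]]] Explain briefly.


Count bracket nesting levels:
'[' at pos 0: depth = 1
'[' at pos 4: depth = 2
'[' at pos 10: depth = 3
'[' at pos 14: depth = 4
'[' at pos 18: depth = 5
'[' at pos 22: depth = 6
'[' at pos 32: depth = 5
'[' at pos 36: depth = 6
'[' at pos 47: depth = 3
'[' at pos 53: depth = 4
'[' at pos 57: depth = 5
'[' at pos 61: depth = 6
'[' at pos 73: depth = 2
'[' at pos 77: depth = 3
'[' at pos 81: depth = 4
'[' at pos 85: depth = 5
'[' at pos 91: depth = 6
Maximum depth reached: 6

6


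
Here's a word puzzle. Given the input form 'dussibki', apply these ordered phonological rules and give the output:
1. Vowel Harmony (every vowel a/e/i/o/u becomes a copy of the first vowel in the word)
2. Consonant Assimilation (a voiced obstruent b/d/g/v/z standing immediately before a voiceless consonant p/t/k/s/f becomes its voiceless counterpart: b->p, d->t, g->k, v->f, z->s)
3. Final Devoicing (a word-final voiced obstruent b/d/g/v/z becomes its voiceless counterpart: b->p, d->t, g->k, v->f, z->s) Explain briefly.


Starting form: 'dussibki'
Rule 1: Vowel Harmony: all vowels become 'u' (matching first vowel). 'dussibki' -> 'dussubku'
Rule 2: Consonant Assimilation: voiced obstruent before voiceless consonant becomes voiceless ('bk' -> 'pk'). 'dussubku' -> 'dussupku'
Rule 3: Final Devoicing: the word ends in the vowel 'u', not a consonant. No change.
Final form: 'dussupku'

dussupku


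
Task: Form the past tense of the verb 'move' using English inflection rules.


Apply rule: Add -d (word ends in -e). 'move' becomes 'moved'.

moved


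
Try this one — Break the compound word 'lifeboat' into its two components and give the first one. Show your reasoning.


Split 'lifeboat' into 'life' + 'boat'. The first part is 'life'.

life


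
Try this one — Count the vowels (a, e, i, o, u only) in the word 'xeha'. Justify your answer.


Vowels in 'xeha': e, a = 2 vowels.

2


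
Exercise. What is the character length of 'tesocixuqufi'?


Spell out 'tesocixuqufi' and number each letter: t(1), e(2), s(3), o(4), c(5), i(6), x(7), u(8), q(9), u(10), f(11), i(12). Total: 12 letters.

12


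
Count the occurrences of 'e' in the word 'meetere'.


Letter 'e' in 'meetere': found at position(s) 2, 3, 5, 7 = 4 occurrence(s).

4


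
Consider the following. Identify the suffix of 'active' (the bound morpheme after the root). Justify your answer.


The word 'active' = 'act' (root) + '-ive' (suffix). The suffix is '-ive'.

ive


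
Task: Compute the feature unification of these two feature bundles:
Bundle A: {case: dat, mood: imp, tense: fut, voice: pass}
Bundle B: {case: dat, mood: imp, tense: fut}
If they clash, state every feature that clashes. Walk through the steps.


Compare features:
case: A=dat vs B=dat -> unified: dat
mood: A=imp vs B=imp -> unified: imp
tense: A=fut vs B=fut -> unified: fut
voice: A=pass vs B=_ -> unified: pass
No clashes found.

Unified: {case: dat, mood: imp, tense: fut, voice: pass}


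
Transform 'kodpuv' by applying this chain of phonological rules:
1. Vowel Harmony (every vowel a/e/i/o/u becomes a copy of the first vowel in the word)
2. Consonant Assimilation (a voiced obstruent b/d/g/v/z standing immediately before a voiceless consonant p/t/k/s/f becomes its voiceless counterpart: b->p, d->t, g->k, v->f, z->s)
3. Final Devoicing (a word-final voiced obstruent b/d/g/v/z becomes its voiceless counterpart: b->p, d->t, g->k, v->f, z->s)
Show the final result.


Starting form: 'kodpuv'
Rule 1: Vowel Harmony: all vowels become 'o' (matching first vowel). 'kodpuv' -> 'kodpov'
Rule 2: Consonant Assimilation: voiced obstruent before voiceless consonant becomes voiceless ('dp' -> 'tp'). 'kodpov' -> 'kotpov'
Rule 3: Final Devoicing: word-final voiced obstruent 'v' becomes voiceless 'f'. 'kotpov' -> 'kotpof'
Final form: 'kotpof'

kotpof


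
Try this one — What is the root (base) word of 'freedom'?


Remove suffix '-dom' from 'freedom' to get root 'free'.

free


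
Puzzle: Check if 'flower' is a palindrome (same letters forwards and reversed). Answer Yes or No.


Forward: 'flower'
Reversed: 'rewolf'
They differ.

No


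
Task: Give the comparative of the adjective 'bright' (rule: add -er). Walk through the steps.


Apply comparative formation (add -er): 'bright' -> 'brighter'.

brighter


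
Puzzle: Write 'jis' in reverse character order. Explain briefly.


Reverse 'jis' character by character: 'sij'.

sij


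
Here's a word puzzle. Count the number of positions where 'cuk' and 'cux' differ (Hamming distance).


Alignment:
Position 1: 'c' vs 'c' = match
Position 2: 'u' vs 'u' = match
Position 3: 'k' vs 'x' = DIFFER
Total differences: 1

1


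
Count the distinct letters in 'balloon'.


Unique letters in 'balloon': {a, b, l, n, o} = 5 distinct letters.

5


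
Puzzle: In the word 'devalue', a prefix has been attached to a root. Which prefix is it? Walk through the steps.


The word 'devalue' = 'de' (prefix) + 'value' (root). The prefix is 'de'.

de


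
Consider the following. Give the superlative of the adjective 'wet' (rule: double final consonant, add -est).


Apply superlative formation (double final consonant, add -est): 'wet' -> 'wettest'.

wettest


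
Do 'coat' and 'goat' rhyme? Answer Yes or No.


Rime (stressed vowel + following sounds) of 'coat': -oat = /oʊt/
Rime of 'goat': -oat = /oʊt/
/oʊt/ and /oʊt/ are the same ending sound, so the words rhyme.

Yes


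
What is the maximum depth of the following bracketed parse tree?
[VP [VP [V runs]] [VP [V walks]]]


Count bracket nesting levels:
'[' at pos 0: depth = 1
'[' at pos 4: depth = 2
'[' at pos 8: depth = 3
'[' at pos 18: depth = 2
'[' at pos 22: depth = 3
Maximum depth reached: 3

3


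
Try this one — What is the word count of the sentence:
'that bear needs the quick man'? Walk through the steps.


Split into words: that | bear | needs | the | quick | man = 6 words.

6


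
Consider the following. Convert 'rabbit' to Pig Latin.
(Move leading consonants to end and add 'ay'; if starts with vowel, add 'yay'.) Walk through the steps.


'rabbit': move consonant cluster 'r' to end and add 'ay': 'abbitray'.

abbitray


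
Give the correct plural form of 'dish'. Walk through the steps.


Apply rule: Add -es (sibilant/fricative ending). 'dish' becomes 'dishes'.

dishes


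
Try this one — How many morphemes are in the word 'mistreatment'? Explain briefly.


Decomposition: mis- (prefix) + treat (root) + -ment (suffix) = 3 morpheme(s)

3 morphemes


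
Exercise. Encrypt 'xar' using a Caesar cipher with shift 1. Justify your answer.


Shift each letter by 1: x -> y, a -> b, r -> s. Result: 'ybs'.

ybs


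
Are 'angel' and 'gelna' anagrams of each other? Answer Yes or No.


Sorted letters of 'angel': 'aegln'
Sorted letters of 'gelna': 'aegln'
They match.

Yes


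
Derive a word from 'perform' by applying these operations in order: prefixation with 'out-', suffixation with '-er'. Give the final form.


Step 1: Add prefix 'out-' to 'perform' = 'outperform'
Step 2: Add suffix '-er' to 'outperform' = 'outperformer'

outperformer


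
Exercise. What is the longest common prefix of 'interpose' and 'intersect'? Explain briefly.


Compare from the start: 5 characters match: 'inter'. Mismatch at position 6: 'p' vs 's'.

inter


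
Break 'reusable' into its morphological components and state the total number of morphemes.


Step 1: Identify prefix: 're' (meaning: again)
Step 2: Identify root: 'use'
Step 3: Identify suffix(es): 'able'
Decomposition: re- (prefix: again) + use (root) + -able (suffix: capable of)
Total morphemes: 3

3 morphemes (re- (prefix: again) + use (root) + -able (suffix: capable of))


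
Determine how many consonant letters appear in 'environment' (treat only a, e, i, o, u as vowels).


Consonants in 'environment': n, v, r, n, m, n, t = 7 consonants.

7


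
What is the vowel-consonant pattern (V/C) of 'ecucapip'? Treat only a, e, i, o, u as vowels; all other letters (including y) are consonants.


Letter mapping: e = V, c = C, u = V, c = C, a = V, p = C, i = V, p = C.

VCVCVCVC


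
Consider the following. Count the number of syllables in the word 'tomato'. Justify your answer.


Break 'tomato' into syllables: to-ma-to -> to | ma | to = 3 syllables

3 syllables


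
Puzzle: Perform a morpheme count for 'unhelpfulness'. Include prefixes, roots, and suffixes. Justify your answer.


Decomposition: un- (prefix) + help (root) + -ful (suffix) + -ness (suffix) = 4 morpheme(s)

4 morphemes


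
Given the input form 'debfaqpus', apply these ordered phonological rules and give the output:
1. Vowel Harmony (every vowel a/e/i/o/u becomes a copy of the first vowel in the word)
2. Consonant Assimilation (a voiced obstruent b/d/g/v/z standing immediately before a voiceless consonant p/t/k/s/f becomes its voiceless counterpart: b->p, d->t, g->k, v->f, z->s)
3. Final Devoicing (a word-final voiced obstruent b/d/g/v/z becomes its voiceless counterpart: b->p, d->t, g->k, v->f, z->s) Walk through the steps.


Starting form: 'debfaqpus'
Rule 1: Vowel Harmony: all vowels become 'e' (matching first vowel). 'debfaqpus' -> 'debfeqpes'
Rule 2: Consonant Assimilation: voiced obstruent before voiceless consonant becomes voiceless ('bf' -> 'pf'). 'debfeqpes' -> 'depfeqpes'
Rule 3: Final Devoicing: final consonant 's' is not one of the voiced obstruents b/d/g/v/z. No change.
Final form: 'depfeqpes'

depfeqpes


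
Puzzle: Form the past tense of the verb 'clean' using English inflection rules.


Apply rule: Add -ed. 'clean' becomes 'cleaned'.

cleaned


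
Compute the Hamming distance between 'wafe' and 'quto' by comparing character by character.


Alignment:
Position 1: 'w' vs 'q' = DIFFER
Position 2: 'a' vs 'u' = DIFFER
Position 3: 'f' vs 't' = DIFFER
Position 4: 'e' vs 'o' = DIFFER
Total differences: 4

4


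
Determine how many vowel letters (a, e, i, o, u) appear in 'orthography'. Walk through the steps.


Vowels in 'orthography': o, o, a = 3 vowels.

3


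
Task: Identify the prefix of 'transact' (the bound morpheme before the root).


The word 'transact' = 'trans' (prefix) + 'act' (root). The prefix is 'trans'.

trans


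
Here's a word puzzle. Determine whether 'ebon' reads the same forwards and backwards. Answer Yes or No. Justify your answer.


Forward: 'ebon'
Reversed: 'nobe'
They differ.

No


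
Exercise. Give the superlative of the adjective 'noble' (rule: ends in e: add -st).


Apply superlative formation (ends in e: add -st): 'noble' -> 'noblest'.

noblest


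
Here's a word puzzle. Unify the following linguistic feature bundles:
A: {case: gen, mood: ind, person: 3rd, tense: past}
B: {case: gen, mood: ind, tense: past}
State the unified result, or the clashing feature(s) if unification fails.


Compare features:
case: A=gen vs B=gen -> unified: gen
mood: A=ind vs B=ind -> unified: ind
person: A=3rd vs B=_ -> unified: 3rd
tense: A=past vs B=past -> unified: past
No clashes found.

Unified: {case: gen, mood: ind, person: 3rd, tense: past}


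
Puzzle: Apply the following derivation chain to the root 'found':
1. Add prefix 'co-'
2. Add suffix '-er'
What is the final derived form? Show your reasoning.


Step 1: Add prefix 'co-' to 'found' = 'cofound'
Step 2: Add suffix '-er' to 'cofound' = 'cofounder'

cofounder


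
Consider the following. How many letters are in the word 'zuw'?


Spell out 'zuw' and number each letter: z(1), u(2), w(3). Total: 3 letters.

3


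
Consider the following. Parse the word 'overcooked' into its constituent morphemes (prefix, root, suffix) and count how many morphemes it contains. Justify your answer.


Step 1: Identify prefix: 'over' (meaning: excessively)
Step 2: Identify root: 'cook'
Step 3: Identify suffix(es): 'ed'
Decomposition: over- (prefix: excessively) + cook (root) + -ed (suffix: past)
Total morphemes: 3

3 morphemes (over- (prefix: excessively) + cook (root) + -ed (suffix: past))


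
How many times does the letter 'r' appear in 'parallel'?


Letter 'r' in 'parallel': found at position(s) 3 = 1 occurrence(s).

1


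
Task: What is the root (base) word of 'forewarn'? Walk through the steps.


Remove prefix 'fore' from 'forewarn' to get root 'warn'.

warn


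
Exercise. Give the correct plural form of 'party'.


Apply rule: Change -y to -ies (consonant + y). 'party' becomes 'parties'.

parties


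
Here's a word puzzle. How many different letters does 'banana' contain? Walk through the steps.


Unique letters in 'banana': {a, b, n} = 3 distinct letters.

3


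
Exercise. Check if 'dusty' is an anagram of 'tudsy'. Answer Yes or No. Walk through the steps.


Sorted letters of 'dusty': 'dstuy'
Sorted letters of 'tudsy': 'dstuy'
They match.

Yes


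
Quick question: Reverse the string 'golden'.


Reverse 'golden' character by character: 'nedlog'.

nedlog


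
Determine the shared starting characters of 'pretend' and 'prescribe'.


Compare from the start: 3 characters match: 'pre'. Mismatch at position 4: 't' vs 's'.

pre


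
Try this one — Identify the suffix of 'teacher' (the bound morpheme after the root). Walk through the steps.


The word 'teacher' = 'teach' (root) + '-er' (suffix). The suffix is '-er'.

er


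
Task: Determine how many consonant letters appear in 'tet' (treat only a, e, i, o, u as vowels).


Consonants in 'tet': t, t = 2 consonants.

2


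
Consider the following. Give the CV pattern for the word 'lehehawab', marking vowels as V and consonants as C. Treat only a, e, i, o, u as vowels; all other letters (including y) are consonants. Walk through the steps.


Letter mapping: l = C, e = V, h = C, e = V, h = C, a = V, w = C, a = V, b = C.

CVCVCVCVC


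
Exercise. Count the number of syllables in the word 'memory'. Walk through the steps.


Break 'memory' into syllables: mem-o-ry -> mem | o | ry = 3 syllables

3 syllables


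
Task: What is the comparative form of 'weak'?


Apply comparative formation (add -er): 'weak' -> 'weaker'.

weaker


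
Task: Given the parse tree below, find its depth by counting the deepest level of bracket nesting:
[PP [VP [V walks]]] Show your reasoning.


Count bracket nesting levels:
'[' at pos 0: depth = 1
'[' at pos 4: depth = 2
'[' at pos 8: depth = 3
Maximum depth reached: 3

3


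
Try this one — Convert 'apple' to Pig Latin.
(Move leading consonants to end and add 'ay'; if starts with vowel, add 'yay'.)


'apple' starts with a vowel, so add 'yay': 'appleyay'.

appleyay


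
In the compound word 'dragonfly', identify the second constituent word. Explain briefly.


Split 'dragonfly' into 'dragon' + 'fly'. The second part is 'fly'.

fly


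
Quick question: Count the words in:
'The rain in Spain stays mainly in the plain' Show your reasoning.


Split into words: The | rain | in | Spain | stays | mainly | in | the | plain = 9 words.

9


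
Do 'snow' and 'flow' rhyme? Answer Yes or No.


Rime (stressed vowel + following sounds) of 'snow': -ow = /oʊ/
Rime of 'flow': -ow = /oʊ/
/oʊ/ and /oʊ/ are the same ending sound, so the words rhyme.

Yes


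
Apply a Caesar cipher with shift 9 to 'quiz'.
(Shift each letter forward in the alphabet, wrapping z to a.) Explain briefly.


Shift each letter by 9: q -> z, u -> d, i -> r, z -> i. Result: 'zdri'.

zdri


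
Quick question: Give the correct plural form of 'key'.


Apply rule: Add -s. 'key' becomes 'keys'.

keys


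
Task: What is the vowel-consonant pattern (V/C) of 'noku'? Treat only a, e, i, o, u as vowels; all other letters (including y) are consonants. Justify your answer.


Letter mapping: n = C, o = V, k = C, u = V.

CVCV


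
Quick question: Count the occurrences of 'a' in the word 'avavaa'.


Letter 'a' in 'avavaa': found at position(s) 1, 3, 5, 6 = 4 occurrence(s).

4


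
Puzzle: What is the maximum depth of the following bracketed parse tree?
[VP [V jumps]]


Count bracket nesting levels:
'[' at pos 0: depth = 1
'[' at pos 4: depth = 2
Maximum depth reached: 2

2


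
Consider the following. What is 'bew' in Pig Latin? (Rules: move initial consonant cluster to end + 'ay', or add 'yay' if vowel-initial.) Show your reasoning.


'bew': move consonant cluster 'b' to end and add 'ay': 'ewbay'.

ewbay


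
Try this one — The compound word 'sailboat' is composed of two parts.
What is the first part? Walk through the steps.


Split 'sailboat' into 'sail' + 'boat'. The first part is 'sail'.

sail


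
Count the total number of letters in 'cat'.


Spell out 'cat' and number each letter: c(1), a(2), t(3). Total: 3 letters.

3


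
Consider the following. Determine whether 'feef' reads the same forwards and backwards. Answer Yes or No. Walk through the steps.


Forward: 'feef'
Reversed: 'feef'
They are identical.

Yes


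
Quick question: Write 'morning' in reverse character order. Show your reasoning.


Reverse 'morning' character by character: 'gninrom'.

gninrom


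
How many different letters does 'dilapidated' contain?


Unique letters in 'dilapidated': {a, d, e, i, l, p, t} = 7 distinct letters.

7


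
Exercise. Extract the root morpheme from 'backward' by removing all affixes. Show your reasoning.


Remove suffix '-ward' from 'backward' to get root 'back'.

back


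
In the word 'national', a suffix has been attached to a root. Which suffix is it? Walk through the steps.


The word 'national' = 'nation' (root) + '-al' (suffix). The suffix is '-al'.

al


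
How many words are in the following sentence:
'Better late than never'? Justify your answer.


Split into words: Better | late | than | never = 4 words.

4


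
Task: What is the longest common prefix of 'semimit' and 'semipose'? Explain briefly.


Compare from the start: 4 characters match: 'semi'. Mismatch at position 5: 'm' vs 'p'.

semi


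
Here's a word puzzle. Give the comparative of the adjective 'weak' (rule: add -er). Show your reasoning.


Apply comparative formation (add -er): 'weak' -> 'weaker'.

weaker


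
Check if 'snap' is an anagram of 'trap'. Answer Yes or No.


Sorted letters of 'snap': 'anps'
Sorted letters of 'trap': 'aprt'
They do not match.

No


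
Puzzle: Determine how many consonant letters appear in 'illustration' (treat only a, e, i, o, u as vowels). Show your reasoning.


Consonants in 'illustration': l, l, s, t, r, t, n = 7 consonants.

7


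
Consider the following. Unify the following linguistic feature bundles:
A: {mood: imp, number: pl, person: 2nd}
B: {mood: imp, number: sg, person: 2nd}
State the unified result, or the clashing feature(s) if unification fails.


Compare features:
mood: A=imp vs B=imp -> unified: imp
number: A=pl vs B=sg -> CLASH
person: A=2nd vs B=2nd -> unified: 2nd
Clash detected on feature 'number' (pl vs sg); unification fails.

CLASH on 'number' (pl vs sg)


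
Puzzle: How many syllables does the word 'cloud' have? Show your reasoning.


Break 'cloud' into syllables: cloud -> cloud = 1 syllable

1 syllable


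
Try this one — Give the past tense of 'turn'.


Apply rule: Add -ed. 'turn' becomes 'turned'.

turned


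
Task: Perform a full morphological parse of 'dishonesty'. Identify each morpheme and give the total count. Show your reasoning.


Step 1: Identify prefix: 'dis' (meaning: not/apart)
Step 2: Identify root: 'honest'
Step 3: Identify suffix(es): 'y'
Decomposition: dis- (prefix: not/apart) + honest (root) + -y (suffix: quality)
Total morphemes: 3

3 morphemes (dis- (prefix: not/apart) + honest (root) + -y (suffix: quality))


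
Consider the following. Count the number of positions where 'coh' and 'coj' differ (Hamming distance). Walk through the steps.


Alignment:
Position 1: 'c' vs 'c' = match
Position 2: 'o' vs 'o' = match
Position 3: 'h' vs 'j' = DIFFER
Total differences: 1

1


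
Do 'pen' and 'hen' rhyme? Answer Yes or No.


Rime (stressed vowel + following sounds) of 'pen': -en = /ɛn/
Rime of 'hen': -en = /ɛn/
/ɛn/ and /ɛn/ are the same ending sound, so the words rhyme.

Yes


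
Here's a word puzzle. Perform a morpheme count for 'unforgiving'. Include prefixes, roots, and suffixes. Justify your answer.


Decomposition: un- (prefix) + forgive (root) + -ing (suffix) = 3 morpheme(s)

3 morphemes


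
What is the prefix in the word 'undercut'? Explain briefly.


The word 'undercut' = 'under' (prefix) + 'cut' (root). The prefix is 'under'.

under


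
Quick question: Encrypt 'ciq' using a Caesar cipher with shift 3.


Shift each letter by 3: c -> f, i -> l, q -> t. Result: 'flt'.

flt


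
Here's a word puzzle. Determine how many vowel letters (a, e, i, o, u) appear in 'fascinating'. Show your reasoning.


Vowels in 'fascinating': a, i, a, i = 4 vowels.

4


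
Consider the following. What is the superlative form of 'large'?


Apply superlative formation (ends in e: add -st): 'large' -> 'largest'.

largest


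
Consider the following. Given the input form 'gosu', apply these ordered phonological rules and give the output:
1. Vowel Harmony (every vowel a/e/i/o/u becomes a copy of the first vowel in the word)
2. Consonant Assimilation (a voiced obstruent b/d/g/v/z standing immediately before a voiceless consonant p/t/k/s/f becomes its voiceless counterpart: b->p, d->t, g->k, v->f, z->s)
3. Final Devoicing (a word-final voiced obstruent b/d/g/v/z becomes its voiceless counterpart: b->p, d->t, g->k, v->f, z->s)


Starting form: 'gosu'
Rule 1: Vowel Harmony: all vowels become 'o' (matching first vowel). 'gosu' -> 'goso'
Rule 2: Consonant Assimilation: no voiced obstruent (b/d/g/v/z) stands immediately before a voiceless consonant (p/t/k/s/f). No change.
Rule 3: Final Devoicing: the word ends in the vowel 'o', not a consonant. No change.
Final form: 'goso'

goso


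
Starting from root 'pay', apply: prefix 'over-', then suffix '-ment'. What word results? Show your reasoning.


Step 1: Add prefix 'over-' to 'pay' = 'overpay'
Step 2: Add suffix '-ment' to 'overpay' = 'overpayment'

overpayment


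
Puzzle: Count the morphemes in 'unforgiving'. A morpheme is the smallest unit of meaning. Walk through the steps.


Decomposition: un- (prefix) + forgive (root) + -ing (suffix) = 3 morpheme(s)

3 morphemes


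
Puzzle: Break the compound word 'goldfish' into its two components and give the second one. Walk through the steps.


Split 'goldfish' into 'gold' + 'fish'. The second part is 'fish'.

fish


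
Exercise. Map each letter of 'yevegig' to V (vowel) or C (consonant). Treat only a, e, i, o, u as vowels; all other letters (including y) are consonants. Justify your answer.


Letter mapping: y = C, e = V, v = C, e = V, g = C, i = V, g = C.

CVCVCVC


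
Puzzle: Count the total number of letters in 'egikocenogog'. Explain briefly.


Spell out 'egikocenogog' and number each letter: e(1), g(2), i(3), k(4), o(5), c(6), e(7), n(8), o(9), g(10), o(11), g(12). Total: 12 letters.

12


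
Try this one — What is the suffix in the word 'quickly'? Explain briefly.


The word 'quickly' = 'quick' (root) + '-ly' (suffix). The suffix is '-ly'.

ly


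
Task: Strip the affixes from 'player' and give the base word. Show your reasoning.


Remove suffix '-er' from 'player' to get root 'play'.

play


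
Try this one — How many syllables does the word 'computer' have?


Break 'computer' into syllables: com-pu-ter -> com | pu | ter = 3 syllables

3 syllables


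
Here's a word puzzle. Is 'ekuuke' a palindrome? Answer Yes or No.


Forward: 'ekuuke'
Reversed: 'ekuuke'
They are identical.

Yes


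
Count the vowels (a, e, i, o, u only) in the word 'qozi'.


Vowels in 'qozi': o, i = 2 vowels.

2


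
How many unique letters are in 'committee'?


Unique letters in 'committee': {c, e, i, m, o, t} = 6 distinct letters.

6


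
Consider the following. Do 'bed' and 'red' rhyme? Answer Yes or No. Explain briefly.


Rime (stressed vowel + following sounds) of 'bed': -ed = /ɛd/
Rime of 'red': -ed = /ɛd/
/ɛd/ and /ɛd/ are the same ending sound, so the words rhyme.

Yes


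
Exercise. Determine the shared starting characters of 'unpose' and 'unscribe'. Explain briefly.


Compare from the start: 2 characters match: 'un'. Mismatch at position 3: 'p' vs 's'.

un


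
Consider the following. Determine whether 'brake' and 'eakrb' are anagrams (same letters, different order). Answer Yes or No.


Sorted letters of 'brake': 'abekr'
Sorted letters of 'eakrb': 'abekr'
They match.

Yes


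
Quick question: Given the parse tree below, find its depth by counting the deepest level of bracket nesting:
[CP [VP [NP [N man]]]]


Count bracket nesting levels:
'[' at pos 0: depth = 1
'[' at pos 4: depth = 2
'[' at pos 8: depth = 3
'[' at pos 12: depth = 4
Maximum depth reached: 4

4


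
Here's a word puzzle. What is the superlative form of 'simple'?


Apply superlative formation (ends in e: add -st): 'simple' -> 'simplest'.

simplest


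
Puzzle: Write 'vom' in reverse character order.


Reverse 'vom' character by character: 'mov'.

mov


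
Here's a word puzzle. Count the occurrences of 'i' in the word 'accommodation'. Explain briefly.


Letter 'i' in 'accommodation': found at position(s) 11 = 1 occurrence(s).

1


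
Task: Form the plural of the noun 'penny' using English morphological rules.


Apply rule: Change -y to -ies (consonant + y). 'penny' becomes 'pennies'.

pennies


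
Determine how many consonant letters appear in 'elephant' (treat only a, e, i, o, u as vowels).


Consonants in 'elephant': l, p, h, n, t = 5 consonants.

5


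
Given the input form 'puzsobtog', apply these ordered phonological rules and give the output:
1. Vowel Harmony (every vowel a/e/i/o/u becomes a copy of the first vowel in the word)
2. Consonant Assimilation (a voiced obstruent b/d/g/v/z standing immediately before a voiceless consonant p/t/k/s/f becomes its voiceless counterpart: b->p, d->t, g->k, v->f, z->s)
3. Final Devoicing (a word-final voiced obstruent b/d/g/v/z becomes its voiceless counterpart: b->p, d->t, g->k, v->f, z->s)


Starting form: 'puzsobtog'
Rule 1: Vowel Harmony: all vowels become 'u' (matching first vowel). 'puzsobtog' -> 'puzsubtug'
Rule 2: Consonant Assimilation: voiced obstruent before voiceless consonant becomes voiceless ('zs' -> 'ss', 'bt' -> 'pt'). 'puzsubtug' -> 'pussuptug'
Rule 3: Final Devoicing: word-final voiced obstruent 'g' becomes voiceless 'k'. 'pussuptug' -> 'pussuptuk'
Final form: 'pussuptuk'

pussuptuk


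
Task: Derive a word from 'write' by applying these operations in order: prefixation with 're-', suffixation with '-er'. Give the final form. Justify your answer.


Step 1: Add prefix 're-' to 'write' = 'rewrite'
Step 2: Add suffix '-er' to 'rewrite' = 'rewriter'

rewriter


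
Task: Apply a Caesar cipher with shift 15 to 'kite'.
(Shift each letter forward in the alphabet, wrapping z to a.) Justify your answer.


Shift each letter by 15: k -> z, i -> x, t -> i, e -> t. Result: 'zxit'.

zxit


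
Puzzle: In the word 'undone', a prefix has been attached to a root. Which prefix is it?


The word 'undone' = 'un' (prefix) + 'done' (root). The prefix is 'un'.

un


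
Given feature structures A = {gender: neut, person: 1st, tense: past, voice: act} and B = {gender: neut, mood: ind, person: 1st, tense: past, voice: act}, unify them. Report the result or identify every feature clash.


Compare features:
gender: A=neut vs B=neut -> unified: neut
mood: A=_ vs B=ind -> unified: ind
person: A=1st vs B=1st -> unified: 1st
tense: A=past vs B=past -> unified: past
voice: A=act vs B=act -> unified: act
No clashes found.

Unified: {gender: neut, mood: ind, person: 1st, tense: past, voice: act}


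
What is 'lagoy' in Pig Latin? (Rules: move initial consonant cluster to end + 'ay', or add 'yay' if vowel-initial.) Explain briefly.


'lagoy': move consonant cluster 'l' to end and add 'ay': 'agoylay'.

agoylay


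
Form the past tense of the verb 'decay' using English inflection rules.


Apply rule: Add -ed. 'decay' becomes 'decayed'.

decayed


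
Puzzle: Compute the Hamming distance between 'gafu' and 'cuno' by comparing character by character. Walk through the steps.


Alignment:
Position 1: 'g' vs 'c' = DIFFER
Position 2: 'a' vs 'u' = DIFFER
Position 3: 'f' vs 'n' = DIFFER
Position 4: 'u' vs 'o' = DIFFER
Total differences: 4

4


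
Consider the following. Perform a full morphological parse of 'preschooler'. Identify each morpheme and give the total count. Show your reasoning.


Step 1: Identify prefix: 'pre' (meaning: before)
Step 2: Identify root: 'school'
Step 3: Identify suffix(es): 'er'
Decomposition: pre- (prefix: before) + school (root) + -er (suffix: one who)
Total morphemes: 3

3 morphemes (pre- (prefix: before) + school (root) + -er (suffix: one who))


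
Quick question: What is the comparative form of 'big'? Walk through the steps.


Apply comparative formation (double final consonant, add -er): 'big' -> 'bigger'.

bigger


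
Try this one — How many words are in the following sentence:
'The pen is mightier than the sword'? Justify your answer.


Split into words: The | pen | is | mightier | than | the | sword = 7 words.

7


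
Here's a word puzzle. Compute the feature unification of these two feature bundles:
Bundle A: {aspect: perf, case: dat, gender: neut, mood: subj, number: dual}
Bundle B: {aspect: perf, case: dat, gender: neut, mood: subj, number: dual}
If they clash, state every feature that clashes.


Compare features:
aspect: A=perf vs B=perf -> unified: perf
case: A=dat vs B=dat -> unified: dat
gender: A=neut vs B=neut -> unified: neut
mood: A=subj vs B=subj -> unified: subj
number: A=dual vs B=dual -> unified: dual
No clashes found.

Unified: {aspect: perf, case: dat, gender: neut, mood: subj, number: dual}


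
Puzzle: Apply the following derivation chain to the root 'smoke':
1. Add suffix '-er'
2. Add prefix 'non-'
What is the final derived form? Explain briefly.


Step 1: Add suffix '-er' to 'smoke' = 'smoker'
Step 2: Add prefix 'non-' to 'smoker' = 'nonsmoker'

nonsmoker


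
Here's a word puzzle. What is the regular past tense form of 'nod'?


Apply rule: Double final consonant and add -ed. 'nod' becomes 'nodded'.

nodded


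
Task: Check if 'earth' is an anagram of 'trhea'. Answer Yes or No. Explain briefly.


Sorted letters of 'earth': 'aehrt'
Sorted letters of 'trhea': 'aehrt'
They match.

Yes


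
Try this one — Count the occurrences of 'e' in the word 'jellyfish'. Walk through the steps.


Letter 'e' in 'jellyfish': found at position(s) 2 = 1 occurrence(s).

1


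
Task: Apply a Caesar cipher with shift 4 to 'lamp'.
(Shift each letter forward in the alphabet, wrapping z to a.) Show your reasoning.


Shift each letter by 4: l -> p, a -> e, m -> q, p -> t. Result: 'peqt'.

peqt


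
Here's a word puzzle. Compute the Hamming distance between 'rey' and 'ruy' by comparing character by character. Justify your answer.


Alignment:
Position 1: 'r' vs 'r' = match
Position 2: 'e' vs 'u' = DIFFER
Position 3: 'y' vs 'y' = match
Total differences: 1

1


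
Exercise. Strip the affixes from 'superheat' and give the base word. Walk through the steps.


Remove prefix 'super' from 'superheat' to get root 'heat'.

heat


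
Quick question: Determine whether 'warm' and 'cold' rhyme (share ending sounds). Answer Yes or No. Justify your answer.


Rime (stressed vowel + following sounds) of 'warm': -arm = /ɔːrm/
Rime of 'cold': -old = /oʊld/
/ɔːrm/ and /oʊld/ are different ending sounds, so the words do not rhyme.

No


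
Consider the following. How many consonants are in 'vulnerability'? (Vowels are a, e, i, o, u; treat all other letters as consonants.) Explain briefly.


Consonants in 'vulnerability': v, l, n, r, b, l, t, y = 8 consonants.

8


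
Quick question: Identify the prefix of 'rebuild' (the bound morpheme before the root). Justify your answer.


The word 'rebuild' = 're' (prefix) + 'build' (root). The prefix is 're'.

re


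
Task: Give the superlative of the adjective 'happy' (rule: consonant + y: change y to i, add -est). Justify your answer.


Apply superlative formation (consonant + y: change y to i, add -est): 'happy' -> 'happiest'.

happiest


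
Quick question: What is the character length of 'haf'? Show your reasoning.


Spell out 'haf' and number each letter: h(1), a(2), f(3). Total: 3 letters.

3


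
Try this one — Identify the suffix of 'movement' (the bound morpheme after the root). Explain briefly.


The word 'movement' = 'move' (root) + '-ment' (suffix). The suffix is '-ment'.

ment
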